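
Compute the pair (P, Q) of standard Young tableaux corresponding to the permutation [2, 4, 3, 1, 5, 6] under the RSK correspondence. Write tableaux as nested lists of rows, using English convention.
P = [[1, 3, 5, 6], [2], [4]], Q = [[1, 2, 5, 6], [3], [4]]

Insert each entry of the permutation into P by Schensted row insertion, recording in Q the position of each new cell.

Insert 2: appended to row 1. P = [[2]], Q = [[1]].
Insert 4: appended to row 1. P = [[2, 4]], Q = [[1, 2]].
Insert 3: 3 bumps 4 from row 1; 4 starts row 2. P = [[2, 3], [4]], Q = [[1, 2], [3]].
Insert 1: 1 bumps 2 from row 1; 2 bumps 4 from row 2; 4 starts row 3. P = [[1, 3], [2], [4]], Q = [[1, 2], [3], [4]].
Insert 5: appended to row 1. P = [[1, 3, 5], [2], [4]], Q = [[1, 2, 5], [3], [4]].
Insert 6: appended to row 1. P = [[1, 3, 5, 6], [2], [4]], Q = [[1, 2, 5, 6], [3], [4]].

So P = [[1, 3, 5, 6], [2], [4]], Q = [[1, 2, 5, 6], [3], [4]].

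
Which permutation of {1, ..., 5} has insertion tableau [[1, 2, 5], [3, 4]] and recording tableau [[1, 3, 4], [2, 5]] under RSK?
Reverse the RSK construction: for i from n down to 1, find the cell of Q containing i, remove the entry at that cell from P, and reverse-bump it up through P; the value ejected from row 1 is w(i).

Step i=5: Q has 5 at row 2, column 2; remove 4 from row 2 of P and reverse-bump: 4 enters row 1 and ejects 2. So w(5) = 2. P is now [[1, 4, 5], [3]].
Step i=4: Q has 4 at row 1, column 3; remove that cell from P, ejecting 5. So w(4) = 5. P is now [[1, 4], [3]].
Step i=3: Q has 3 at row 1, column 2; remove that cell from P, ejecting 4. So w(3) = 4. P is now [[1], [3]].
Step i=2: Q has 2 at row 2, column 1; remove 3 from row 2 of P and reverse-bump: 3 enters row 1 and ejects 1. So w(2) = 1. P is now [[3]].
Step i=1: Q has 1 at row 1, column 1; remove that cell from P, ejecting 3. So w(1) = 3. P is now [].

So w = 3 1 4 5 2.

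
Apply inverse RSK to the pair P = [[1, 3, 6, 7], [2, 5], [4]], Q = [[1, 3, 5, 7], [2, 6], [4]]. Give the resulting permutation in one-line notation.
4 2 5 1 6 3 7

Reverse the RSK construction: for i from n down to 1, find the cell of Q containing i, remove the entry at that cell from P, and reverse-bump it up through P; the value ejected from row 1 is w(i).

Step i=7: Q has 7 at row 1, column 4; remove that cell from P, ejecting 7. So w(7) = 7. P is now [[1, 3, 6], [2, 5], [4]].
Step i=6: Q has 6 at row 2, column 2; remove 5 from row 2 of P and reverse-bump: 5 enters row 1 and ejects 3. So w(6) = 3. P is now [[1, 5, 6], [2], [4]].
Step i=5: Q has 5 at row 1, column 3; remove that cell from P, ejecting 6. So w(5) = 6. P is now [[1, 5], [2], [4]].
Step i=4: Q has 4 at row 3, column 1; remove 4 from row 3 of P and reverse-bump: 4 enters row 2 and ejects 2; 2 enters row 1 and ejects 1. So w(4) = 1. P is now [[2, 5], [4]].
Step i=3: Q has 3 at row 1, column 2; remove that cell from P, ejecting 5. So w(3) = 5. P is now [[2], [4]].
Step i=2: Q has 2 at row 2, column 1; remove 4 from row 2 of P and reverse-bump: 4 enters row 1 and ejects 2. So w(2) = 2. P is now [[4]].
Step i=1: Q has 1 at row 1, column 1; remove that cell from P, ejecting 4. So w(1) = 4. P is now [].

So w = 4 2 5 1 6 3 7.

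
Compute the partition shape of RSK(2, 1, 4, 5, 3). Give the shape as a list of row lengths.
[3, 2]

RSK row insertion gives P = [[1, 3, 5], [2, 4]], which has shape [3, 2].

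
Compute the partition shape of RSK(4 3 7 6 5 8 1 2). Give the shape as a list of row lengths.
RSK row insertion gives P = [[1, 2, 8], [3, 5], [4, 6], [7]], which has shape [3, 2, 2, 1].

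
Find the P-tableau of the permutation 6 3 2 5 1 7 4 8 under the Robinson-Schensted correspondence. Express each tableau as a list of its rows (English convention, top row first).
Insert 6: appended to row 1. P = [[6]].
Insert 3: 3 bumps 6 from row 1; 6 starts row 2. P = [[3], [6]].
Insert 2: 2 bumps 3 from row 1; 3 bumps 6 from row 2; 6 starts row 3. P = [[2], [3], [6]].
Insert 5: appended to row 1. P = [[2, 5], [3], [6]].
Insert 1: 1 bumps 2 from row 1; 2 bumps 3 from row 2; 3 bumps 6 from row 3; 6 starts row 4. P = [[1, 5], [2], [3], [6]].
Insert 7: appended to row 1. P = [[1, 5, 7], [2], [3], [6]].
Insert 4: 4 bumps 5 from row 1; 5 appends to row 2. P = [[1, 4, 7], [2, 5], [3], [6]].
Insert 8: appended to row 1. P = [[1, 4, 7, 8], [2, 5], [3], [6]].

So P = [[1, 4, 7, 8], [2, 5], [3], [6]].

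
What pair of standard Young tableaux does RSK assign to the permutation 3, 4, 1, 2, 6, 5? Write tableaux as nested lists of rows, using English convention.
P = [[1, 2, 5], [3, 4, 6]], Q = [[1, 2, 5], [3, 4, 6]]

Insert each entry of the permutation into P by Schensted row insertion, recording in Q the position of each new cell.

Insert 3: appended to row 1. P = [[3]].
Insert 4: appended to row 1. P = [[3, 4]].
Insert 1: 1 bumps 3 from row 1; 3 starts row 2. P = [[1, 4], [3]].
Insert 2: 2 bumps 4 from row 1; 4 appends to row 2. P = [[1, 2], [3, 4]].
Insert 6: appended to row 1. P = [[1, 2, 6], [3, 4]].
Insert 5: 5 bumps 6 from row 1; 6 appends to row 2. P = [[1, 2, 5], [3, 4, 6]].

So P = [[1, 2, 5], [3, 4, 6]], Q = [[1, 2, 5], [3, 4, 6]].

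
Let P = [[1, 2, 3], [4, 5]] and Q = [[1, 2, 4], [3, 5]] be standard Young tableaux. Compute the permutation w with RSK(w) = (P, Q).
1 4 2 5 3

Reverse the RSK construction: for i from n down to 1, find the cell of Q containing i, remove the entry at that cell from P, and reverse-bump it up through P; the value ejected from row 1 is w(i).

Step i=5: Q has 5 at row 2, column 2; remove 5 from row 2 of P and reverse-bump: 5 enters row 1 and ejects 3. So w(5) = 3. P is now [[1, 2, 5], [4]].
Step i=4: Q has 4 at row 1, column 3; remove that cell from P, ejecting 5. So w(4) = 5. P is now [[1, 2], [4]].
Step i=3: Q has 3 at row 2, column 1; remove 4 from row 2 of P and reverse-bump: 4 enters row 1 and ejects 2. So w(3) = 2. P is now [[1, 4]].
Step i=2: Q has 2 at row 1, column 2; remove that cell from P, ejecting 4. So w(2) = 4. P is now [[1]].
Step i=1: Q has 1 at row 1, column 1; remove that cell from P, ejecting 1. So w(1) = 1. P is now [].

So w = 1 4 2 5 3.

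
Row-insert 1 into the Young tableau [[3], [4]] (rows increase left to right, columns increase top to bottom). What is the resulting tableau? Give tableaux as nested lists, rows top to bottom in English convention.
[[1], [3], [4]]

In row 1, 1 replaces 3 (the leftmost entry greater than 1); 3 is bumped to row 2. In row 2, 3 replaces 4 (the leftmost entry greater than 3); 4 is bumped to row 3. 4 starts a new row 3. The new tableau is [[1], [3], [4]].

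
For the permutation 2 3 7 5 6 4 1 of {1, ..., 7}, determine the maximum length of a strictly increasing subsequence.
4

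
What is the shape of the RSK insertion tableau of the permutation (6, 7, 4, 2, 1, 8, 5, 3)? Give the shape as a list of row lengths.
[3, 2, 2, 1]

RSK row insertion gives P = [[1, 3, 8], [2, 5], [4, 7], [6]], which has shape [3, 2, 2, 1].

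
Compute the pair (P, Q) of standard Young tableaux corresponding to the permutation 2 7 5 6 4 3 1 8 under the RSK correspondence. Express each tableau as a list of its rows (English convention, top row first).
P = [[1, 3, 6, 8], [2], [4], [5], [7]], Q = [[1, 2, 4, 8], [3], [5], [6], [7]]

Insert each entry of the permutation into P by Schensted row insertion, recording in Q the position of each new cell.

After inserting 2: P = [[2]].
After inserting 7: P = [[2, 7]].
After inserting 5: P = [[2, 5], [7]].
After inserting 6: P = [[2, 5, 6], [7]].
After inserting 4: P = [[2, 4, 6], [5], [7]].
After inserting 3: P = [[2, 3, 6], [4], [5], [7]].
After inserting 1: P = [[1, 3, 6], [2], [4], [5], [7]].
After inserting 8: P = [[1, 3, 6, 8], [2], [4], [5], [7]].

So P = [[1, 3, 6, 8], [2], [4], [5], [7]], Q = [[1, 2, 4, 8], [3], [5], [6], [7]].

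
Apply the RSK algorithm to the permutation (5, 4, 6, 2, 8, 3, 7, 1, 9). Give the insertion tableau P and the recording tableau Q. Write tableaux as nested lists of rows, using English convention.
P = [[1, 3, 7, 9], [2, 6, 8], [4], [5]], Q = [[1, 3, 5, 9], [2, 6, 7], [4], [8]]

Insert each entry of the permutation into P by Schensted row insertion, recording in Q the position of each new cell.

Insert 5: appended to row 1. P = [[5]].
Insert 4: 4 bumps 5 from row 1; 5 starts row 2. P = [[4], [5]].
Insert 6: appended to row 1. P = [[4, 6], [5]].
Insert 2: 2 bumps 4 from row 1; 4 bumps 5 from row 2; 5 starts row 3. P = [[2, 6], [4], [5]].
Insert 8: appended to row 1. P = [[2, 6, 8], [4], [5]].
Insert 3: 3 bumps 6 from row 1; 6 appends to row 2. P = [[2, 3, 8], [4, 6], [5]].
Insert 7: 7 bumps 8 from row 1; 8 appends to row 2. P = [[2, 3, 7], [4, 6, 8], [5]].
Insert 1: 1 bumps 2 from row 1; 2 bumps 4 from row 2; 4 bumps 5 from row 3; 5 starts row 4. P = [[1, 3, 7], [2, 6, 8], [4], [5]].
Insert 9: appended to row 1. P = [[1, 3, 7, 9], [2, 6, 8], [4], [5]].

So P = [[1, 3, 7, 9], [2, 6, 8], [4], [5]], Q = [[1, 3, 5, 9], [2, 6, 7], [4], [8]].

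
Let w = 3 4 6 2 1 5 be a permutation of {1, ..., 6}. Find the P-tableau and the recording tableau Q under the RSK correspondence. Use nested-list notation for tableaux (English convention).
P = [[1, 4, 5], [2, 6], [3]], Q = [[1, 2, 3], [4, 6], [5]]

Insert each entry of the permutation into P by Schensted row insertion, recording in Q the position of each new cell.

Insert 3: appended to row 1. P = [[3]].
Insert 4: appended to row 1. P = [[3, 4]].
Insert 6: appended to row 1. P = [[3, 4, 6]].
Insert 2: 2 bumps 3 from row 1; 3 starts row 2. P = [[2, 4, 6], [3]].
Insert 1: 1 bumps 2 from row 1; 2 bumps 3 from row 2; 3 starts row 3. P = [[1, 4, 6], [2], [3]].
Insert 5: 5 bumps 6 from row 1; 6 appends to row 2. P = [[1, 4, 5], [2, 6], [3]].

So P = [[1, 4, 5], [2, 6], [3]], Q = [[1, 2, 3], [4, 6], [5]].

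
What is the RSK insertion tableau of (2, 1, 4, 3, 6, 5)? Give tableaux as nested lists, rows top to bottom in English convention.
P = [[1, 3, 5], [2, 4, 6]]

Insert 2: appended to row 1. P = [[2]].
Insert 1: 1 bumps 2 from row 1; 2 starts row 2. P = [[1], [2]].
Insert 4: appended to row 1. P = [[1, 4], [2]].
Insert 3: 3 bumps 4 from row 1; 4 appends to row 2. P = [[1, 3], [2, 4]].
Insert 6: appended to row 1. P = [[1, 3, 6], [2, 4]].
Insert 5: 5 bumps 6 from row 1; 6 appends to row 2. P = [[1, 3, 5], [2, 4, 6]].

So P = [[1, 3, 5], [2, 4, 6]].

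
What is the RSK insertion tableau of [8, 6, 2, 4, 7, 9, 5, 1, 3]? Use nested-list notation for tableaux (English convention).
P = [[1, 3, 5, 9], [2, 4], [6, 7], [8]]

Insert 8: appended to row 1. P = [[8]].
Insert 6: 6 bumps 8 from row 1; 8 starts row 2. P = [[6], [8]].
Insert 2: 2 bumps 6 from row 1; 6 bumps 8 from row 2; 8 starts row 3. P = [[2], [6], [8]].
Insert 4: appended to row 1. P = [[2, 4], [6], [8]].
Insert 7: appended to row 1. P = [[2, 4, 7], [6], [8]].
Insert 9: appended to row 1. P = [[2, 4, 7, 9], [6], [8]].
Insert 5: 5 bumps 7 from row 1; 7 appends to row 2. P = [[2, 4, 5, 9], [6, 7], [8]].
Insert 1: 1 bumps 2 from row 1; 2 bumps 6 from row 2; 6 bumps 8 from row 3; 8 starts row 4. P = [[1, 4, 5, 9], [2, 7], [6], [8]].
Insert 3: 3 bumps 4 from row 1; 4 bumps 7 from row 2; 7 appends to row 3. P = [[1, 3, 5, 9], [2, 4], [6, 7], [8]].

So P = [[1, 3, 5, 9], [2, 4], [6, 7], [8]].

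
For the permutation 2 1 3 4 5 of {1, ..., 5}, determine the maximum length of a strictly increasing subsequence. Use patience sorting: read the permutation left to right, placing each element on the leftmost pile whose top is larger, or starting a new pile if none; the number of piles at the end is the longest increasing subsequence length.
4

2: new pile. tops = [2]
1: onto pile 1 (replacing 2). tops = [1]
3: new pile. tops = [1, 3]
4: new pile. tops = [1, 3, 4]
5: new pile. tops = [1, 3, 4, 5]

4 piles, so the longest increasing subsequence has length 4.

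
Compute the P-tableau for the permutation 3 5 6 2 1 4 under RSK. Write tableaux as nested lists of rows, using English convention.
P = [[1, 4, 6], [2, 5], [3]]

Insert 3: appended to row 1. P = [[3]].
Insert 5: appended to row 1. P = [[3, 5]].
Insert 6: appended to row 1. P = [[3, 5, 6]].
Insert 2: 2 bumps 3 from row 1; 3 starts row 2. P = [[2, 5, 6], [3]].
Insert 1: 1 bumps 2 from row 1; 2 bumps 3 from row 2; 3 starts row 3. P = [[1, 5, 6], [2], [3]].
Insert 4: 4 bumps 5 from row 1; 5 appends to row 2. P = [[1, 4, 6], [2, 5], [3]].

So P = [[1, 4, 6], [2, 5], [3]].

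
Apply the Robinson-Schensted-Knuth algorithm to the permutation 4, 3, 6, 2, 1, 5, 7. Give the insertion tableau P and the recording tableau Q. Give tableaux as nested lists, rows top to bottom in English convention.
Insert each entry of the permutation into P by Schensted row insertion, recording in Q the position of each new cell.

After inserting 4: P = [[4]].
After inserting 3: P = [[3], [4]].
After inserting 6: P = [[3, 6], [4]].
After inserting 2: P = [[2, 6], [3], [4]].
After inserting 1: P = [[1, 6], [2], [3], [4]].
After inserting 5: P = [[1, 5], [2, 6], [3], [4]].
After inserting 7: P = [[1, 5, 7], [2, 6], [3], [4]].

So P = [[1, 5, 7], [2, 6], [3], [4]], Q = [[1, 3, 7], [2, 6], [4], [5]].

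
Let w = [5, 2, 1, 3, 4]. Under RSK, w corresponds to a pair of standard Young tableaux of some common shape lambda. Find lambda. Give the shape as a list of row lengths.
Row-insert each entry into an empty tableau.

After inserting 5: P = [[5]].
After inserting 2: P = [[2], [5]].
After inserting 1: P = [[1], [2], [5]].
After inserting 3: P = [[1, 3], [2], [5]].
After inserting 4: P = [[1, 3, 4], [2], [5]].

The final insertion tableau P = [[1, 3, 4], [2], [5]] has shape [3, 1, 1].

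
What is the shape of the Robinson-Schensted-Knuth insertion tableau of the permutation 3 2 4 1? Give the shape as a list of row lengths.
[2, 1, 1]

Row-insert each entry into an empty tableau.

After inserting 3: P = [[3]].
After inserting 2: P = [[2], [3]].
After inserting 4: P = [[2, 4], [3]].
After inserting 1: P = [[1, 4], [2], [3]].

The final insertion tableau P = [[1, 4], [2], [3]] has shape [2, 1, 1].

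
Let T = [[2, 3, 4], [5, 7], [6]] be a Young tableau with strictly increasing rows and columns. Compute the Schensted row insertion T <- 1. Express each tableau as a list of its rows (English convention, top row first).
[[1, 3, 4], [2, 7], [5], [6]]

In row 1, 1 replaces 2 (the leftmost entry greater than 1); 2 is bumped to row 2. In row 2, 2 replaces 5 (the leftmost entry greater than 2); 5 is bumped to row 3. In row 3, 5 replaces 6 (the leftmost entry greater than 5); 6 is bumped to row 4. 6 starts a new row 4. The new tableau is [[1, 3, 4], [2, 7], [5], [6]].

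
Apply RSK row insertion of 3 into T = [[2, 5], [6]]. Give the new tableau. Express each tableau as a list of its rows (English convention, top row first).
In row 1, 3 replaces 5 (the leftmost entry greater than 3); 5 is bumped to row 2. In row 2, 5 replaces 6 (the leftmost entry greater than 5); 6 is bumped to row 3. 6 starts a new row 3. The new tableau is [[2, 3], [5], [6]].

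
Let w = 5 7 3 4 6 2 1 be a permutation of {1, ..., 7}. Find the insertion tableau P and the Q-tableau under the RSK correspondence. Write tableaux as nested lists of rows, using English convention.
Insert each entry of the permutation into P by Schensted row insertion, recording in Q the position of each new cell.

Insert 5: appended to row 1. P = [[5]].
Insert 7: appended to row 1. P = [[5, 7]].
Insert 3: 3 bumps 5 from row 1; 5 starts row 2. P = [[3, 7], [5]].
Insert 4: 4 bumps 7 from row 1; 7 appends to row 2. P = [[3, 4], [5, 7]].
Insert 6: appended to row 1. P = [[3, 4, 6], [5, 7]].
Insert 2: 2 bumps 3 from row 1; 3 bumps 5 from row 2; 5 starts row 3. P = [[2, 4, 6], [3, 7], [5]].
Insert 1: 1 bumps 2 from row 1; 2 bumps 3 from row 2; 3 bumps 5 from row 3; 5 starts row 4. P = [[1, 4, 6], [2, 7], [3], [5]].

So P = [[1, 4, 6], [2, 7], [3], [5]], Q = [[1, 2, 5], [3, 4], [6], [7]].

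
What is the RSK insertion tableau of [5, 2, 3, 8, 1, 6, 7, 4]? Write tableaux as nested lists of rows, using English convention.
After inserting 5: P = [[5]].
After inserting 2: P = [[2], [5]].
After inserting 3: P = [[2, 3], [5]].
After inserting 8: P = [[2, 3, 8], [5]].
After inserting 1: P = [[1, 3, 8], [2], [5]].
After inserting 6: P = [[1, 3, 6], [2, 8], [5]].
After inserting 7: P = [[1, 3, 6, 7], [2, 8], [5]].
After inserting 4: P = [[1, 3, 4, 7], [2, 6], [5, 8]].

So P = [[1, 3, 4, 7], [2, 6], [5, 8]].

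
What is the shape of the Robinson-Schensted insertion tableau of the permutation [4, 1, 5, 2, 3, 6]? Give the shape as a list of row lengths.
[4, 2]

Row-insert each entry into an empty tableau.

After inserting 4: P = [[4]].
After inserting 1: P = [[1], [4]].
After inserting 5: P = [[1, 5], [4]].
After inserting 2: P = [[1, 2], [4, 5]].
After inserting 3: P = [[1, 2, 3], [4, 5]].
After inserting 6: P = [[1, 2, 3, 6], [4, 5]].

The final insertion tableau P = [[1, 2, 3, 6], [4, 5]] has shape [4, 2].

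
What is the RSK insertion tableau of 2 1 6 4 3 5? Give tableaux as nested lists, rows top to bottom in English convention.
P = [[1, 3, 5], [2, 4], [6]]

Insert 2: appended to row 1. P = [[2]].
Insert 1: 1 bumps 2 from row 1; 2 starts row 2. P = [[1], [2]].
Insert 6: appended to row 1. P = [[1, 6], [2]].
Insert 4: 4 bumps 6 from row 1; 6 appends to row 2. P = [[1, 4], [2, 6]].
Insert 3: 3 bumps 4 from row 1; 4 bumps 6 from row 2; 6 starts row 3. P = [[1, 3], [2, 4], [6]].
Insert 5: appended to row 1. P = [[1, 3, 5], [2, 4], [6]].

So P = [[1, 3, 5], [2, 4], [6]].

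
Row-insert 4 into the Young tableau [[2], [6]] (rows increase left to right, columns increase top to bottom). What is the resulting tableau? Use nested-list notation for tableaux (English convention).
4 is larger than every entry of row 1, so it is appended to row 1. The new tableau is [[2, 4], [6]].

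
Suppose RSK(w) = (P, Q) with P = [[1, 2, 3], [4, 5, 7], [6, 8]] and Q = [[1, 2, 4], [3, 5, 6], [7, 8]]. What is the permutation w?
4 6 1 8 5 7 2 3

Reverse the RSK construction: for i from n down to 1, find the cell of Q containing i, remove the entry at that cell from P, and reverse-bump it up through P; the value ejected from row 1 is w(i).

Step i=8: Q has 8 at row 3, column 2; remove 8 from row 3 of P and reverse-bump: 8 enters row 2 and ejects 7; 7 enters row 1 and ejects 3. So w(8) = 3. P is now [[1, 2, 7], [4, 5, 8], [6]].
Step i=7: Q has 7 at row 3, column 1; remove 6 from row 3 of P and reverse-bump: 6 enters row 2 and ejects 5; 5 enters row 1 and ejects 2. So w(7) = 2. P is now [[1, 5, 7], [4, 6, 8]].
Step i=6: Q has 6 at row 2, column 3; remove 8 from row 2 of P and reverse-bump: 8 enters row 1 and ejects 7. So w(6) = 7. P is now [[1, 5, 8], [4, 6]].
Step i=5: Q has 5 at row 2, column 2; remove 6 from row 2 of P and reverse-bump: 6 enters row 1 and ejects 5. So w(5) = 5. P is now [[1, 6, 8], [4]].
Step i=4: Q has 4 at row 1, column 3; remove that cell from P, ejecting 8. So w(4) = 8. P is now [[1, 6], [4]].
Step i=3: Q has 3 at row 2, column 1; remove 4 from row 2 of P and reverse-bump: 4 enters row 1 and ejects 1. So w(3) = 1. P is now [[4, 6]].
Step i=2: Q has 2 at row 1, column 2; remove that cell from P, ejecting 6. So w(2) = 6. P is now [[4]].
Step i=1: Q has 1 at row 1, column 1; remove that cell from P, ejecting 4. So w(1) = 4. P is now [].

So w = 4 6 1 8 5 7 2 3.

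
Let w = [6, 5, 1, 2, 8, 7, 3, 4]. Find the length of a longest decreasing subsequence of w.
3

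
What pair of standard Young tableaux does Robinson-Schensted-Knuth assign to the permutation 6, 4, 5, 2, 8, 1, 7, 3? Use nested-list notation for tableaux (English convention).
P = [[1, 3, 7], [2, 5], [4, 8], [6]], Q = [[1, 3, 5], [2, 7], [4, 8], [6]]

Insert each entry of the permutation into P by Schensted row insertion, recording in Q the position of each new cell.

After inserting 6: P = [[6]].
After inserting 4: P = [[4], [6]].
After inserting 5: P = [[4, 5], [6]].
After inserting 2: P = [[2, 5], [4], [6]].
After inserting 8: P = [[2, 5, 8], [4], [6]].
After inserting 1: P = [[1, 5, 8], [2], [4], [6]].
After inserting 7: P = [[1, 5, 7], [2, 8], [4], [6]].
After inserting 3: P = [[1, 3, 7], [2, 5], [4, 8], [6]].

So P = [[1, 3, 7], [2, 5], [4, 8], [6]], Q = [[1, 3, 5], [2, 7], [4, 8], [6]].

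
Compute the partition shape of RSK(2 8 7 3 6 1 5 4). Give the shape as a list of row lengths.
[3, 2, 1, 1, 1]

RSK row insertion gives P = [[1, 3, 4], [2, 5], [6], [7], [8]], which has shape [3, 2, 1, 1, 1].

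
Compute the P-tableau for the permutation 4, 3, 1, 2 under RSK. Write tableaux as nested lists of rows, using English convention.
Insert 4: appended to row 1. P = [[4]].
Insert 3: 3 bumps 4 from row 1; 4 starts row 2. P = [[3], [4]].
Insert 1: 1 bumps 3 from row 1; 3 bumps 4 from row 2; 4 starts row 3. P = [[1], [3], [4]].
Insert 2: appended to row 1. P = [[1, 2], [3], [4]].

So P = [[1, 2], [3], [4]].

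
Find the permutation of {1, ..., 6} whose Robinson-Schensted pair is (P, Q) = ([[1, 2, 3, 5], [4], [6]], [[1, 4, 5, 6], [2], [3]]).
6 4 1 2 3 5

Reverse the RSK construction: for i from n down to 1, find the cell of Q containing i, remove the entry at that cell from P, and reverse-bump it up through P; the value ejected from row 1 is w(i).

Step i=6: Q has 6 at row 1, column 4; remove that cell from P, ejecting 5. So w(6) = 5. P is now [[1, 2, 3], [4], [6]].
Step i=5: Q has 5 at row 1, column 3; remove that cell from P, ejecting 3. So w(5) = 3. P is now [[1, 2], [4], [6]].
Step i=4: Q has 4 at row 1, column 2; remove that cell from P, ejecting 2. So w(4) = 2. P is now [[1], [4], [6]].
Step i=3: Q has 3 at row 3, column 1; remove 6 from row 3 of P and reverse-bump: 6 enters row 2 and ejects 4; 4 enters row 1 and ejects 1. So w(3) = 1. P is now [[4], [6]].
Step i=2: Q has 2 at row 2, column 1; remove 6 from row 2 of P and reverse-bump: 6 enters row 1 and ejects 4. So w(2) = 4. P is now [[6]].
Step i=1: Q has 1 at row 1, column 1; remove that cell from P, ejecting 6. So w(1) = 6. P is now [].

So w = 6 4 1 2 3 5.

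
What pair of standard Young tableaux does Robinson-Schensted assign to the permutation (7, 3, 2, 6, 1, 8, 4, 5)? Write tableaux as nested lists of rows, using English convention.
Insert each entry of the permutation into P by Schensted row insertion, recording in Q the position of each new cell.

Insert 7: appended to row 1. P = [[7]].
Insert 3: 3 bumps 7 from row 1; 7 starts row 2. P = [[3], [7]].
Insert 2: 2 bumps 3 from row 1; 3 bumps 7 from row 2; 7 starts row 3. P = [[2], [3], [7]].
Insert 6: appended to row 1. P = [[2, 6], [3], [7]].
Insert 1: 1 bumps 2 from row 1; 2 bumps 3 from row 2; 3 bumps 7 from row 3; 7 starts row 4. P = [[1, 6], [2], [3], [7]].
Insert 8: appended to row 1. P = [[1, 6, 8], [2], [3], [7]].
Insert 4: 4 bumps 6 from row 1; 6 appends to row 2. P = [[1, 4, 8], [2, 6], [3], [7]].
Insert 5: 5 bumps 8 from row 1; 8 appends to row 2. P = [[1, 4, 5], [2, 6, 8], [3], [7]].

So P = [[1, 4, 5], [2, 6, 8], [3], [7]], Q = [[1, 4, 6], [2, 7, 8], [3], [5]].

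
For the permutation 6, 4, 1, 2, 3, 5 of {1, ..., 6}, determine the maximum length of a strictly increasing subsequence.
4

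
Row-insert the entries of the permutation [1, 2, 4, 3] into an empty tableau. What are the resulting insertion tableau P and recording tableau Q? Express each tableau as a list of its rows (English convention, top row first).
Insert each entry of the permutation into P by Schensted row insertion, recording in Q the position of each new cell.

Insert 1: appended to row 1. P = [[1]].
Insert 2: appended to row 1. P = [[1, 2]].
Insert 4: appended to row 1. P = [[1, 2, 4]].
Insert 3: 3 bumps 4 from row 1; 4 starts row 2. P = [[1, 2, 3], [4]].

So P = [[1, 2, 3], [4]], Q = [[1, 2, 3], [4]].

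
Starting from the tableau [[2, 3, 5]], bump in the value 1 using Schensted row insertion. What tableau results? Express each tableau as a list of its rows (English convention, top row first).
[[1, 3, 5], [2]]

In row 1, 1 replaces 2 (the leftmost entry greater than 1); 2 is bumped to row 2. 2 starts a new row 2. The new tableau is [[1, 3, 5], [2]].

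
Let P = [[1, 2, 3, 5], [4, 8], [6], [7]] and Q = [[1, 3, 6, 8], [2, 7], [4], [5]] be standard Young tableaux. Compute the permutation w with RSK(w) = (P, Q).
7 1 6 4 2 8 3 5

Reverse the RSK construction: for i from n down to 1, find the cell of Q containing i, remove the entry at that cell from P, and reverse-bump it up through P; the value ejected from row 1 is w(i).

Step i=8: Q has 8 at row 1, column 4; remove that cell from P, ejecting 5. So w(8) = 5. P is now [[1, 2, 3], [4, 8], [6], [7]].
Step i=7: Q has 7 at row 2, column 2; remove 8 from row 2 of P and reverse-bump: 8 enters row 1 and ejects 3. So w(7) = 3. P is now [[1, 2, 8], [4], [6], [7]].
Step i=6: Q has 6 at row 1, column 3; remove that cell from P, ejecting 8. So w(6) = 8. P is now [[1, 2], [4], [6], [7]].
Step i=5: Q has 5 at row 4, column 1; remove 7 from row 4 of P and reverse-bump: 7 enters row 3 and ejects 6; 6 enters row 2 and ejects 4; 4 enters row 1 and ejects 2. So w(5) = 2. P is now [[1, 4], [6], [7]].
Step i=4: Q has 4 at row 3, column 1; remove 7 from row 3 of P and reverse-bump: 7 enters row 2 and ejects 6; 6 enters row 1 and ejects 4. So w(4) = 4. P is now [[1, 6], [7]].
Step i=3: Q has 3 at row 1, column 2; remove that cell from P, ejecting 6. So w(3) = 6. P is now [[1], [7]].
Step i=2: Q has 2 at row 2, column 1; remove 7 from row 2 of P and reverse-bump: 7 enters row 1 and ejects 1. So w(2) = 1. P is now [[7]].
Step i=1: Q has 1 at row 1, column 1; remove that cell from P, ejecting 7. So w(1) = 7. P is now [].

So w = 7 1 6 4 2 8 3 5.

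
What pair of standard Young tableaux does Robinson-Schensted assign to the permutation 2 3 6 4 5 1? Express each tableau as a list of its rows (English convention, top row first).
Insert each entry of the permutation into P by Schensted row insertion, recording in Q the position of each new cell.

Insert 2: appended to row 1. P = [[2]], Q = [[1]].
Insert 3: appended to row 1. P = [[2, 3]], Q = [[1, 2]].
Insert 6: appended to row 1. P = [[2, 3, 6]], Q = [[1, 2, 3]].
Insert 4: 4 bumps 6 from row 1; 6 starts row 2. P = [[2, 3, 4], [6]], Q = [[1, 2, 3], [4]].
Insert 5: appended to row 1. P = [[2, 3, 4, 5], [6]], Q = [[1, 2, 3, 5], [4]].
Insert 1: 1 bumps 2 from row 1; 2 bumps 6 from row 2; 6 starts row 3. P = [[1, 3, 4, 5], [2], [6]], Q = [[1, 2, 3, 5], [4], [6]].

So P = [[1, 3, 4, 5], [2], [6]], Q = [[1, 2, 3, 5], [4], [6]].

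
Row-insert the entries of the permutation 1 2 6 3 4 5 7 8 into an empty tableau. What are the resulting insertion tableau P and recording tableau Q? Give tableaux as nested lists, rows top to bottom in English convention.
P = [[1, 2, 3, 4, 5, 7, 8], [6]], Q = [[1, 2, 3, 5, 6, 7, 8], [4]]

Insert each entry of the permutation into P by Schensted row insertion, recording in Q the position of each new cell.

Insert 1: appended to row 1. P = [[1]].
Insert 2: appended to row 1. P = [[1, 2]].
Insert 6: appended to row 1. P = [[1, 2, 6]].
Insert 3: 3 bumps 6 from row 1; 6 starts row 2. P = [[1, 2, 3], [6]].
Insert 4: appended to row 1. P = [[1, 2, 3, 4], [6]].
Insert 5: appended to row 1. P = [[1, 2, 3, 4, 5], [6]].
Insert 7: appended to row 1. P = [[1, 2, 3, 4, 5, 7], [6]].
Insert 8: appended to row 1. P = [[1, 2, 3, 4, 5, 7, 8], [6]].

So P = [[1, 2, 3, 4, 5, 7, 8], [6]], Q = [[1, 2, 3, 5, 6, 7, 8], [4]].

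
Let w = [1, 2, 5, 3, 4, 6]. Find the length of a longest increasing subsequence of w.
5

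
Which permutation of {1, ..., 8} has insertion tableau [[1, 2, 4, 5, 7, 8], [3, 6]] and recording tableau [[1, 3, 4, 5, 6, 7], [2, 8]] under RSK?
3 1 2 4 6 7 8 5

Reverse RSK: for i = n, n-1, ..., 1, locate i in Q, remove the corresponding corner cell from P, and reverse-bump its entry up through P; the value ejected from row 1 is w(i).

So w = 3 1 2 4 6 7 8 5.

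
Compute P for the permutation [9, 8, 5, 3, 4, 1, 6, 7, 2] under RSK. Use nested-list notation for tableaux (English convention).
P = [[1, 2, 6, 7], [3, 4], [5], [8], [9]]

After inserting 9: P = [[9]].
After inserting 8: P = [[8], [9]].
After inserting 5: P = [[5], [8], [9]].
After inserting 3: P = [[3], [5], [8], [9]].
After inserting 4: P = [[3, 4], [5], [8], [9]].
After inserting 1: P = [[1, 4], [3], [5], [8], [9]].
After inserting 6: P = [[1, 4, 6], [3], [5], [8], [9]].
After inserting 7: P = [[1, 4, 6, 7], [3], [5], [8], [9]].
After inserting 2: P = [[1, 2, 6, 7], [3, 4], [5], [8], [9]].

So P = [[1, 2, 6, 7], [3, 4], [5], [8], [9]].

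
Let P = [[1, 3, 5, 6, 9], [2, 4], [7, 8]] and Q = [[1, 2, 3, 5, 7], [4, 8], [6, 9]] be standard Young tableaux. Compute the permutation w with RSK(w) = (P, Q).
Reverse the RSK construction: for i from n down to 1, find the cell of Q containing i, remove the entry at that cell from P, and reverse-bump it up through P; the value ejected from row 1 is w(i).

Step i=9: Q has 9 at row 3, column 2; remove 8 from row 3 of P and reverse-bump: 8 enters row 2 and ejects 4; 4 enters row 1 and ejects 3. So w(9) = 3. P is now [[1, 4, 5, 6, 9], [2, 8], [7]].
Step i=8: Q has 8 at row 2, column 2; remove 8 from row 2 of P and reverse-bump: 8 enters row 1 and ejects 6. So w(8) = 6. P is now [[1, 4, 5, 8, 9], [2], [7]].
Step i=7: Q has 7 at row 1, column 5; remove that cell from P, ejecting 9. So w(7) = 9. P is now [[1, 4, 5, 8], [2], [7]].
Step i=6: Q has 6 at row 3, column 1; remove 7 from row 3 of P and reverse-bump: 7 enters row 2 and ejects 2; 2 enters row 1 and ejects 1. So w(6) = 1. P is now [[2, 4, 5, 8], [7]].
Step i=5: Q has 5 at row 1, column 4; remove that cell from P, ejecting 8. So w(5) = 8. P is now [[2, 4, 5], [7]].
Step i=4: Q has 4 at row 2, column 1; remove 7 from row 2 of P and reverse-bump: 7 enters row 1 and ejects 5. So w(4) = 5. P is now [[2, 4, 7]].
Step i=3: Q has 3 at row 1, column 3; remove that cell from P, ejecting 7. So w(3) = 7. P is now [[2, 4]].
Step i=2: Q has 2 at row 1, column 2; remove that cell from P, ejecting 4. So w(2) = 4. P is now [[2]].
Step i=1: Q has 1 at row 1, column 1; remove that cell from P, ejecting 2. So w(1) = 2. P is now [].

So w = 2 4 7 5 8 1 9 6 3.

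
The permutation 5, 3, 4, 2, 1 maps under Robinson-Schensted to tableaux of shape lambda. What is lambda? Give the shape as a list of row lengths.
[2, 1, 1, 1]

Row-insert each entry into an empty tableau.

After inserting 5: P = [[5]].
After inserting 3: P = [[3], [5]].
After inserting 4: P = [[3, 4], [5]].
After inserting 2: P = [[2, 4], [3], [5]].
After inserting 1: P = [[1, 4], [2], [3], [5]].

The final insertion tableau P = [[1, 4], [2], [3], [5]] has shape [2, 1, 1, 1].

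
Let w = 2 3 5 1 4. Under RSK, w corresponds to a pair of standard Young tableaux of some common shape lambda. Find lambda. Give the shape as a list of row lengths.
[3, 2]

Row-insert each entry into an empty tableau.

After inserting 2: P = [[2]].
After inserting 3: P = [[2, 3]].
After inserting 5: P = [[2, 3, 5]].
After inserting 1: P = [[1, 3, 5], [2]].
After inserting 4: P = [[1, 3, 4], [2, 5]].

The final insertion tableau P = [[1, 3, 4], [2, 5]] has shape [3, 2].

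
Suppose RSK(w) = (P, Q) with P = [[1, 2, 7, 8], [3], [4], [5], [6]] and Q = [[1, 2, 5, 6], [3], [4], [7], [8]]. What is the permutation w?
1 6 5 4 7 8 3 2

Reverse the RSK construction: for i from n down to 1, find the cell of Q containing i, remove the entry at that cell from P, and reverse-bump it up through P; the value ejected from row 1 is w(i).

Step i=8: Q has 8 at row 5, column 1; remove 6 from row 5 of P and reverse-bump: 6 enters row 4 and ejects 5; 5 enters row 3 and ejects 4; 4 enters row 2 and ejects 3; 3 enters row 1 and ejects 2. So w(8) = 2. P is now [[1, 3, 7, 8], [4], [5], [6]].
Step i=7: Q has 7 at row 4, column 1; remove 6 from row 4 of P and reverse-bump: 6 enters row 3 and ejects 5; 5 enters row 2 and ejects 4; 4 enters row 1 and ejects 3. So w(7) = 3. P is now [[1, 4, 7, 8], [5], [6]].
Step i=6: Q has 6 at row 1, column 4; remove that cell from P, ejecting 8. So w(6) = 8. P is now [[1, 4, 7], [5], [6]].
Step i=5: Q has 5 at row 1, column 3; remove that cell from P, ejecting 7. So w(5) = 7. P is now [[1, 4], [5], [6]].
Step i=4: Q has 4 at row 3, column 1; remove 6 from row 3 of P and reverse-bump: 6 enters row 2 and ejects 5; 5 enters row 1 and ejects 4. So w(4) = 4. P is now [[1, 5], [6]].
Step i=3: Q has 3 at row 2, column 1; remove 6 from row 2 of P and reverse-bump: 6 enters row 1 and ejects 5. So w(3) = 5. P is now [[1, 6]].
Step i=2: Q has 2 at row 1, column 2; remove that cell from P, ejecting 6. So w(2) = 6. P is now [[1]].
Step i=1: Q has 1 at row 1, column 1; remove that cell from P, ejecting 1. So w(1) = 1. P is now [].

So w = 1 6 5 4 7 8 3 2.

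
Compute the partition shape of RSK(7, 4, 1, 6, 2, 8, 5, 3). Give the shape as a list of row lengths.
[3, 3, 1, 1]

Row-insert each entry into an empty tableau.

After inserting 7: P = [[7]].
After inserting 4: P = [[4], [7]].
After inserting 1: P = [[1], [4], [7]].
After inserting 6: P = [[1, 6], [4], [7]].
After inserting 2: P = [[1, 2], [4, 6], [7]].
After inserting 8: P = [[1, 2, 8], [4, 6], [7]].
After inserting 5: P = [[1, 2, 5], [4, 6, 8], [7]].
After inserting 3: P = [[1, 2, 3], [4, 5, 8], [6], [7]].

The final insertion tableau P = [[1, 2, 3], [4, 5, 8], [6], [7]] has shape [3, 3, 1, 1].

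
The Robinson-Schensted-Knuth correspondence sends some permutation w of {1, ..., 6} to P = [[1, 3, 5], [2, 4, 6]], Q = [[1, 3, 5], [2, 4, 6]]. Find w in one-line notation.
Reverse the RSK construction: for i from n down to 1, find the cell of Q containing i, remove the entry at that cell from P, and reverse-bump it up through P; the value ejected from row 1 is w(i).

Step i=6: Q has 6 at row 2, column 3; remove 6 from row 2 of P and reverse-bump: 6 enters row 1 and ejects 5. So w(6) = 5. P is now [[1, 3, 6], [2, 4]].
Step i=5: Q has 5 at row 1, column 3; remove that cell from P, ejecting 6. So w(5) = 6. P is now [[1, 3], [2, 4]].
Step i=4: Q has 4 at row 2, column 2; remove 4 from row 2 of P and reverse-bump: 4 enters row 1 and ejects 3. So w(4) = 3. P is now [[1, 4], [2]].
Step i=3: Q has 3 at row 1, column 2; remove that cell from P, ejecting 4. So w(3) = 4. P is now [[1], [2]].
Step i=2: Q has 2 at row 2, column 1; remove 2 from row 2 of P and reverse-bump: 2 enters row 1 and ejects 1. So w(2) = 1. P is now [[2]].
Step i=1: Q has 1 at row 1, column 1; remove that cell from P, ejecting 2. So w(1) = 2. P is now [].

So w = 2 1 4 3 6 5.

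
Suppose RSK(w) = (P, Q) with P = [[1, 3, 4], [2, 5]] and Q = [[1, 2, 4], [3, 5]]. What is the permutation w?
Reverse the RSK construction: for i from n down to 1, find the cell of Q containing i, remove the entry at that cell from P, and reverse-bump it up through P; the value ejected from row 1 is w(i).

Step i=5: Q has 5 at row 2, column 2; remove 5 from row 2 of P and reverse-bump: 5 enters row 1 and ejects 4. So w(5) = 4. P is now [[1, 3, 5], [2]].
Step i=4: Q has 4 at row 1, column 3; remove that cell from P, ejecting 5. So w(4) = 5. P is now [[1, 3], [2]].
Step i=3: Q has 3 at row 2, column 1; remove 2 from row 2 of P and reverse-bump: 2 enters row 1 and ejects 1. So w(3) = 1. P is now [[2, 3]].
Step i=2: Q has 2 at row 1, column 2; remove that cell from P, ejecting 3. So w(2) = 3. P is now [[2]].
Step i=1: Q has 1 at row 1, column 1; remove that cell from P, ejecting 2. So w(1) = 2. P is now [].

So w = 2 3 1 5 4.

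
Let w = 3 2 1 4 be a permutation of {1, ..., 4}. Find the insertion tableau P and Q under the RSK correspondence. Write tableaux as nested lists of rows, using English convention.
Insert each entry of the permutation into P by Schensted row insertion, recording in Q the position of each new cell.

After inserting 3: P = [[3]].
After inserting 2: P = [[2], [3]].
After inserting 1: P = [[1], [2], [3]].
After inserting 4: P = [[1, 4], [2], [3]].

So P = [[1, 4], [2], [3]], Q = [[1, 4], [2], [3]].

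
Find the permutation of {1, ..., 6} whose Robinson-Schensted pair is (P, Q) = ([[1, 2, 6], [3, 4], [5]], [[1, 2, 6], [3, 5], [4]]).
Reverse the RSK construction: for i from n down to 1, find the cell of Q containing i, remove the entry at that cell from P, and reverse-bump it up through P; the value ejected from row 1 is w(i).

Step i=6: Q has 6 at row 1, column 3; remove that cell from P, ejecting 6. So w(6) = 6. P is now [[1, 2], [3, 4], [5]].
Step i=5: Q has 5 at row 2, column 2; remove 4 from row 2 of P and reverse-bump: 4 enters row 1 and ejects 2. So w(5) = 2. P is now [[1, 4], [3], [5]].
Step i=4: Q has 4 at row 3, column 1; remove 5 from row 3 of P and reverse-bump: 5 enters row 2 and ejects 3; 3 enters row 1 and ejects 1. So w(4) = 1. P is now [[3, 4], [5]].
Step i=3: Q has 3 at row 2, column 1; remove 5 from row 2 of P and reverse-bump: 5 enters row 1 and ejects 4. So w(3) = 4. P is now [[3, 5]].
Step i=2: Q has 2 at row 1, column 2; remove that cell from P, ejecting 5. So w(2) = 5. P is now [[3]].
Step i=1: Q has 1 at row 1, column 1; remove that cell from P, ejecting 3. So w(1) = 3. P is now [].

So w = 3 5 4 1 2 6.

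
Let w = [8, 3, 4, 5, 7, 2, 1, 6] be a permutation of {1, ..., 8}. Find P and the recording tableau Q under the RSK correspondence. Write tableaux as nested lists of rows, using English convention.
P = [[1, 4, 5, 6], [2, 7], [3], [8]], Q = [[1, 3, 4, 5], [2, 8], [6], [7]]

Insert each entry of the permutation into P by Schensted row insertion, recording in Q the position of each new cell.

Insert 8: appended to row 1. P = [[8]], Q = [[1]].
Insert 3: 3 bumps 8 from row 1; 8 starts row 2. P = [[3], [8]], Q = [[1], [2]].
Insert 4: appended to row 1. P = [[3, 4], [8]], Q = [[1, 3], [2]].
Insert 5: appended to row 1. P = [[3, 4, 5], [8]], Q = [[1, 3, 4], [2]].
Insert 7: appended to row 1. P = [[3, 4, 5, 7], [8]], Q = [[1, 3, 4, 5], [2]].
Insert 2: 2 bumps 3 from row 1; 3 bumps 8 from row 2; 8 starts row 3. P = [[2, 4, 5, 7], [3], [8]], Q = [[1, 3, 4, 5], [2], [6]].
Insert 1: 1 bumps 2 from row 1; 2 bumps 3 from row 2; 3 bumps 8 from row 3; 8 starts row 4. P = [[1, 4, 5, 7], [2], [3], [8]], Q = [[1, 3, 4, 5], [2], [6], [7]].
Insert 6: 6 bumps 7 from row 1; 7 appends to row 2. P = [[1, 4, 5, 6], [2, 7], [3], [8]], Q = [[1, 3, 4, 5], [2, 8], [6], [7]].

So P = [[1, 4, 5, 6], [2, 7], [3], [8]], Q = [[1, 3, 4, 5], [2, 8], [6], [7]].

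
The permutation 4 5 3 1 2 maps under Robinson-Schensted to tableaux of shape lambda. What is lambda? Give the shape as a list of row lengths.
[2, 2, 1]

Row-insert each entry into an empty tableau.

After inserting 4: P = [[4]].
After inserting 5: P = [[4, 5]].
After inserting 3: P = [[3, 5], [4]].
After inserting 1: P = [[1, 5], [3], [4]].
After inserting 2: P = [[1, 2], [3, 5], [4]].

The final insertion tableau P = [[1, 2], [3, 5], [4]] has shape [2, 2, 1].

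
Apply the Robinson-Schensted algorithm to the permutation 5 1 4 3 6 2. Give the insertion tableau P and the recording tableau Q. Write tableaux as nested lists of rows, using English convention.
Insert each entry of the permutation into P by Schensted row insertion, recording in Q the position of each new cell.

Insert 5: appended to row 1. P = [[5]].
Insert 1: 1 bumps 5 from row 1; 5 starts row 2. P = [[1], [5]].
Insert 4: appended to row 1. P = [[1, 4], [5]].
Insert 3: 3 bumps 4 from row 1; 4 bumps 5 from row 2; 5 starts row 3. P = [[1, 3], [4], [5]].
Insert 6: appended to row 1. P = [[1, 3, 6], [4], [5]].
Insert 2: 2 bumps 3 from row 1; 3 bumps 4 from row 2; 4 bumps 5 from row 3; 5 starts row 4. P = [[1, 2, 6], [3], [4], [5]].

So P = [[1, 2, 6], [3], [4], [5]], Q = [[1, 3, 5], [2], [4], [6]].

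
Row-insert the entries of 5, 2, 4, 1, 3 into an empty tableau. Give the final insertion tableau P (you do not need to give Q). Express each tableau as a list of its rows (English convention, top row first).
Insert 5: appended to row 1. P = [[5]].
Insert 2: 2 bumps 5 from row 1; 5 starts row 2. P = [[2], [5]].
Insert 4: appended to row 1. P = [[2, 4], [5]].
Insert 1: 1 bumps 2 from row 1; 2 bumps 5 from row 2; 5 starts row 3. P = [[1, 4], [2], [5]].
Insert 3: 3 bumps 4 from row 1; 4 appends to row 2. P = [[1, 3], [2, 4], [5]].

So P = [[1, 3], [2, 4], [5]].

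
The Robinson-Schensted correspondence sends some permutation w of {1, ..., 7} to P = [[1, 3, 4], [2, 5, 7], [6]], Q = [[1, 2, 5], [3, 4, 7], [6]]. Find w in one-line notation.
Reverse the RSK construction: for i from n down to 1, find the cell of Q containing i, remove the entry at that cell from P, and reverse-bump it up through P; the value ejected from row 1 is w(i).

Step i=7: Q has 7 at row 2, column 3; remove 7 from row 2 of P and reverse-bump: 7 enters row 1 and ejects 4. So w(7) = 4. P is now [[1, 3, 7], [2, 5], [6]].
Step i=6: Q has 6 at row 3, column 1; remove 6 from row 3 of P and reverse-bump: 6 enters row 2 and ejects 5; 5 enters row 1 and ejects 3. So w(6) = 3. P is now [[1, 5, 7], [2, 6]].
Step i=5: Q has 5 at row 1, column 3; remove that cell from P, ejecting 7. So w(5) = 7. P is now [[1, 5], [2, 6]].
Step i=4: Q has 4 at row 2, column 2; remove 6 from row 2 of P and reverse-bump: 6 enters row 1 and ejects 5. So w(4) = 5. P is now [[1, 6], [2]].
Step i=3: Q has 3 at row 2, column 1; remove 2 from row 2 of P and reverse-bump: 2 enters row 1 and ejects 1. So w(3) = 1. P is now [[2, 6]].
Step i=2: Q has 2 at row 1, column 2; remove that cell from P, ejecting 6. So w(2) = 6. P is now [[2]].
Step i=1: Q has 1 at row 1, column 1; remove that cell from P, ejecting 2. So w(1) = 2. P is now [].

So w = 2 6 1 5 7 3 4.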